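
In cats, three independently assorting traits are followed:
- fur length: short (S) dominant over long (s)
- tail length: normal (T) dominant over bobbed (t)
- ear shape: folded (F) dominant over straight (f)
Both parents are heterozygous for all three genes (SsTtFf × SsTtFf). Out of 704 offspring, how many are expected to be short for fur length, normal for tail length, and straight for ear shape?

Trihybrid cross: SsTtFf × SsTtFf
Each trait segregates independently with a 3:1 phenotypic ratio, so each gene contributes 3/4 (dominant) or 1/4 (recessive).
Target: short (fur length), normal (tail length), straight (ear shape)
Probability = product of independent per-trait probabilities
= 3/4 × 3/4 × 1/4 = 9/64
Expected count = 9/64 × 704 = 99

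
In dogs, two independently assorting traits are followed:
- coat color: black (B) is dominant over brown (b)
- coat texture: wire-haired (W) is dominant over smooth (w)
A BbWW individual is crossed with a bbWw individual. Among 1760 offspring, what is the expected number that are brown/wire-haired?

Dihybrid cross BbWW × bbWw — consider each gene separately:
coat color: Bb × bb → 2 Bb, 2 bb → 2 B_ : 2 bb (out of 4)
coat texture: WW × Ww → 2 WW, 2 Ww → 4 W_ (out of 4)
Combine (counts out of 4 × 4 = 16): black/wire-haired (B_W_) = 2×4 = 8; brown/wire-haired (bbW_) = 2×4 = 8
Phenotype counts (out of 16): 8 black/wire-haired, 8 brown/wire-haired
brown/wire-haired: 8 out of 16 → fraction 1/2
Expected count = 1/2 × 1760 = 880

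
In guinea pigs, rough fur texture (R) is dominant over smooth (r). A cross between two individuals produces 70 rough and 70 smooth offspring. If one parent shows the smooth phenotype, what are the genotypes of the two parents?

Observed offspring: 70 rough, 70 smooth
The observed ratio simplifies to 1:1. One parent shows smooth, so its genotype must be rr. A 1:1 offspring split requires the other parent to be heterozygous (Rr).
Parent genotypes: rr × Rr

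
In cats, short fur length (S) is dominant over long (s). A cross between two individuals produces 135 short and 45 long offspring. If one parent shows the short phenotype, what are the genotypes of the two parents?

Observed offspring: 135 short, 45 long
The observed ratio simplifies to 3:1. Long (ss) offspring appear, so each parent must contribute one s allele. The parent stated to show short carries S, so it is Ss. The other parent is then either Ss or ss: Ss × ss would give a 1:1 split, whereas Ss × Ss gives 3:1 — matching the data. So both parents are heterozygous (Ss × Ss).
Parent genotypes: Ss × Ss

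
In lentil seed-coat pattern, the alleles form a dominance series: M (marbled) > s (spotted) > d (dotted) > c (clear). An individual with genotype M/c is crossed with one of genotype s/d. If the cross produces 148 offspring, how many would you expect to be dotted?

Cross: M/c × s/d
Allele dominance: M > s > d > c
Offspring genotypes: 1 M/s, 1 M/d, 1 s/c, 1 d/c
Phenotype counts: 2 marbled, 1 spotted, 1 dotted
dotted: 1 out of 4 → fraction 1/4
Expected count = 1/4 × 148 = 37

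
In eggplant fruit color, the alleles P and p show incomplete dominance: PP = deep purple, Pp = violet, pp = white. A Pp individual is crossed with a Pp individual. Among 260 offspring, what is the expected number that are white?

Punnett square for Pp × Pp:
Offspring genotypes: 1 PP, 2 Pp, 1 pp
Phenotype counts: 1 deep purple, 2 violet, 1 white
white: 1 out of 4 → fraction 1/4
Expected count = 1/4 × 260 = 65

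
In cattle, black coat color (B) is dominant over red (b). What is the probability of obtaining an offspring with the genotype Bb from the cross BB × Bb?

Punnett square for BB × Bb:
Offspring genotypes: 2 BB, 2 Bb
Total offspring: 4
Count with target: 2
Probability: 2/4 = 1/2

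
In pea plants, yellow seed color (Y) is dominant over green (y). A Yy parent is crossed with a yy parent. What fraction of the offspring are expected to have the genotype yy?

Punnett square for Yy × yy:
Offspring genotypes: 2 Yy, 2 yy
Total offspring: 4
Count with target: 2
Probability: 2/4 = 1/2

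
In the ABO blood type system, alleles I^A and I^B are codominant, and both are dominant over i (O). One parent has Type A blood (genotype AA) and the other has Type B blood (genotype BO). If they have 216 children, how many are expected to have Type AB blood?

Cross: AA × BO
Possible offspring genotypes: 2 AB, 2 AO
Blood type counts: 2 Type AB, 2 Type A
Probability of Type AB: 2/4 = 1/2
Expected count = 1/2 × 216 = 108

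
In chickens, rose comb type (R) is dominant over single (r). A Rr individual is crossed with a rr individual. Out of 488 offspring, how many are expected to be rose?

Punnett square for Rr × rr:
Offspring genotypes: 2 Rr, 2 rr
rose: 2, single: 2
rose: 2 out of 4 → fraction 1/2
Expected count = 1/2 × 488 = 244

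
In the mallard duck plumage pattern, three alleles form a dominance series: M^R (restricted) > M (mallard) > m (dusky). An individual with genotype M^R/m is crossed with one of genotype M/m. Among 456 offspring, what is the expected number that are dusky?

Cross: M^R/m × M/m
Allele dominance: M^R > M > m
Offspring genotypes: 1 M^R/M, 1 M^R/m, 1 M/m, 1 m/m
Phenotype counts: 2 restricted, 1 mallard, 1 dusky
dusky: 1 out of 4 → fraction 1/4
Expected count = 1/4 × 456 = 114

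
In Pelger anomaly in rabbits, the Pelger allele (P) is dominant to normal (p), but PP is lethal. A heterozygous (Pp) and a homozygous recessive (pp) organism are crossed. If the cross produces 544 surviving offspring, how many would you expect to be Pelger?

Cross: Pp × pp
Punnett square offspring (before lethality): 2 Pp, 2 pp
No PP offspring are produced in this cross.
Pelger: 2 out of 4 → fraction 1/2
Expected count = 1/2 × 544 = 272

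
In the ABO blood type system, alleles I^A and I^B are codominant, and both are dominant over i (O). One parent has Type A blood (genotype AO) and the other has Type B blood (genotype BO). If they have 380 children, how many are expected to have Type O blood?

Cross: AO × BO
Possible offspring genotypes: 1 AB, 1 AO, 1 BO, 1 OO
Blood type counts: 1 Type AB, 1 Type A, 1 Type B, 1 Type O
Probability of Type O: 1/4
Expected count = 1/4 × 380 = 95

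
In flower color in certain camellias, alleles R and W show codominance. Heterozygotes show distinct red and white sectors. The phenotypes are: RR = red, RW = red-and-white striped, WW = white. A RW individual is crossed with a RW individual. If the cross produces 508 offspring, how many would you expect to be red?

Punnett square for RW × RW:
Offspring genotypes: 1 RR, 2 RW, 1 WW
Phenotype counts: 1 red, 2 red-and-white striped, 1 white
red: 1 out of 4 → fraction 1/4
Expected count = 1/4 × 508 = 127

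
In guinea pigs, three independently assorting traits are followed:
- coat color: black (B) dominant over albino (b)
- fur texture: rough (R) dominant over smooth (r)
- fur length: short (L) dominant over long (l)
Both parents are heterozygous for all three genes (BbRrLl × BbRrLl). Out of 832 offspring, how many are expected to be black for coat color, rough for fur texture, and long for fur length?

Trihybrid cross: BbRrLl × BbRrLl
Each trait segregates independently with a 3:1 phenotypic ratio, so each gene contributes 3/4 (dominant) or 1/4 (recessive).
Target: black (coat color), rough (fur texture), long (fur length)
Probability = product of independent per-trait probabilities
= 3/4 × 3/4 × 1/4 = 9/64
Expected count = 9/64 × 832 = 117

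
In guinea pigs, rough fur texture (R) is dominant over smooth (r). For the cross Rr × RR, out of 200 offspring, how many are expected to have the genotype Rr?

Punnett square for Rr × RR:
Offspring genotypes: 2 RR, 2 Rr
Total offspring: 4
Count with target: 2
Probability: 2/4 = 1/2
Expected count = 1/2 × 200 = 100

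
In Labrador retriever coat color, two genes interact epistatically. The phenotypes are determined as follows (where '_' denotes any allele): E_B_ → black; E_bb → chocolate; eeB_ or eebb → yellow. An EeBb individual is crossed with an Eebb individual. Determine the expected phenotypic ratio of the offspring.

Cross: EeBb × Eebb — consider each gene separately:
E gene: Ee × Ee → 1 EE, 2 Ee, 1 ee → 3 E_ : 1 ee (out of 4)
B gene: Bb × bb → 2 Bb, 2 bb → 2 B_ : 2 bb (out of 4)
Genotype classes (out of 4 × 4 = 16): E_B_ = 3×2 = 6; E_bb = 3×2 = 6; eeB_ = 1×2 = 2; eebb = 1×2 = 2
Apply the phenotype rules: E_B_ (6) → black; E_bb (6) → chocolate; eeB_ (2) + eebb (2) → yellow
Phenotype counts (out of 16): 6 black, 6 chocolate, 4 yellow
Ratio: 3 black : 3 chocolate : 2 yellow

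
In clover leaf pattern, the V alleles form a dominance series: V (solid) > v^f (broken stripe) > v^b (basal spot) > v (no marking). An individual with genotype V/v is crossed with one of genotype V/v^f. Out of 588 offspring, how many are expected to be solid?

Cross: V/v × V/v^f
Allele dominance: V > v^f > v^b > v
Offspring genotypes: 1 V/V, 1 V/v^f, 1 V/v, 1 v^f/v
Phenotype counts: 3 solid, 1 broken stripe
solid: 3 out of 4 → fraction 3/4
Expected count = 3/4 × 588 = 441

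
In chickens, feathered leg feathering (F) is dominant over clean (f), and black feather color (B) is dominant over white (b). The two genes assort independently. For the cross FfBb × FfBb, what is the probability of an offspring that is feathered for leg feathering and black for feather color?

Dihybrid cross FfBb × FfBb — consider each gene separately:
leg feathering: Ff × Ff → 1 FF, 2 Ff, 1 ff → 3 F_ : 1 ff (out of 4)
feather color: Bb × Bb → 1 BB, 2 Bb, 1 bb → 3 B_ : 1 bb (out of 4)
Looking for: feathered (F_) and black (B_)
P(feathered) = 3/4, P(black) = 3/4
P(both) = 3/4 × 3/4 = 9/16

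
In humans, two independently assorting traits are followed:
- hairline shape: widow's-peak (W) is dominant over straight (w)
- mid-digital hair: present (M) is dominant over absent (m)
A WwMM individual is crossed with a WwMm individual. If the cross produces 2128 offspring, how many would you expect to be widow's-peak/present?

Dihybrid cross WwMM × WwMm — consider each gene separately:
hairline shape: Ww × Ww → 1 WW, 2 Ww, 1 ww → 3 W_ : 1 ww (out of 4)
mid-digital hair: MM × Mm → 2 MM, 2 Mm → 4 M_ (out of 4)
Combine (counts out of 4 × 4 = 16): widow's-peak/present (W_M_) = 3×4 = 12; straight/present (wwM_) = 1×4 = 4
Phenotype counts (out of 16): 12 widow's-peak/present, 4 straight/present
widow's-peak/present: 12 out of 16 → fraction 3/4
Expected count = 3/4 × 2128 = 1596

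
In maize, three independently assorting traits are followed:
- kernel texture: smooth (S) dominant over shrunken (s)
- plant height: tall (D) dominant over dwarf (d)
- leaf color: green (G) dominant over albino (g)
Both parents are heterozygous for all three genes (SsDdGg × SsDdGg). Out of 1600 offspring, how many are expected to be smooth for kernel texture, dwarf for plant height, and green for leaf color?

Trihybrid cross: SsDdGg × SsDdGg
Each trait segregates independently with a 3:1 phenotypic ratio, so each gene contributes 3/4 (dominant) or 1/4 (recessive).
Target: smooth (kernel texture), dwarf (plant height), green (leaf color)
Probability = product of independent per-trait probabilities
= 3/4 × 1/4 × 3/4 = 9/64
Expected count = 9/64 × 1600 = 225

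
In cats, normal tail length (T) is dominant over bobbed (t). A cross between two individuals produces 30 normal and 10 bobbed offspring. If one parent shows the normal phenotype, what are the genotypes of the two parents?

Observed offspring: 30 normal, 10 bobbed
The observed ratio simplifies to 3:1. Bobbed (tt) offspring appear, so each parent must contribute one t allele. The parent stated to show normal carries T, so it is Tt. The other parent is then either Tt or tt: Tt × tt would give a 1:1 split, whereas Tt × Tt gives 3:1 — matching the data. So both parents are heterozygous (Tt × Tt).
Parent genotypes: Tt × Tt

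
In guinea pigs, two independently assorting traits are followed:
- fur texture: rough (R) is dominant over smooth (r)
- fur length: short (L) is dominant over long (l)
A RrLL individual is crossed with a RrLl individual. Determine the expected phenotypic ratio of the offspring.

Dihybrid cross RrLL × RrLl — consider each gene separately:
fur texture: Rr × Rr → 1 RR, 2 Rr, 1 rr → 3 R_ : 1 rr (out of 4)
fur length: LL × Ll → 2 LL, 2 Ll → 4 L_ (out of 4)
Combine (counts out of 4 × 4 = 16): rough/short (R_L_) = 3×4 = 12; smooth/short (rrL_) = 1×4 = 4
Phenotype counts (out of 16): 12 rough/short, 4 smooth/short
Ratio: 3 rough/short : 1 smooth/short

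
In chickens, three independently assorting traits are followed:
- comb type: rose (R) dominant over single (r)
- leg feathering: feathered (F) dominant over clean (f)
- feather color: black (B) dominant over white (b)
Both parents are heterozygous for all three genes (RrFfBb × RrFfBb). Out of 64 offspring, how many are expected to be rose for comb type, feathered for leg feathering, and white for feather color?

Trihybrid cross: RrFfBb × RrFfBb
Each trait segregates independently with a 3:1 phenotypic ratio, so each gene contributes 3/4 (dominant) or 1/4 (recessive).
Target: rose (comb type), feathered (leg feathering), white (feather color)
Probability = product of independent per-trait probabilities
= 3/4 × 3/4 × 1/4 = 9/64
Expected count = 9/64 × 64 = 9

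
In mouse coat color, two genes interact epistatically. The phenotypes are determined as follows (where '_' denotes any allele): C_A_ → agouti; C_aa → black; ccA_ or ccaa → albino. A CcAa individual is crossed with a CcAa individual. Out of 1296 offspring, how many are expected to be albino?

Cross: CcAa × CcAa — consider each gene separately:
C gene: Cc × Cc → 1 CC, 2 Cc, 1 cc → 3 C_ : 1 cc (out of 4)
A gene: Aa × Aa → 1 AA, 2 Aa, 1 aa → 3 A_ : 1 aa (out of 4)
Genotype classes (out of 4 × 4 = 16): C_A_ = 3×3 = 9; C_aa = 3×1 = 3; ccA_ = 1×3 = 3; ccaa = 1×1 = 1
Apply the phenotype rules: C_A_ (9) → agouti; C_aa (3) → black; ccA_ (3) + ccaa (1) → albino
Phenotype counts (out of 16): 9 agouti, 3 black, 4 albino
albino: 4 out of 16 → fraction 1/4
Expected count = 1/4 × 1296 = 324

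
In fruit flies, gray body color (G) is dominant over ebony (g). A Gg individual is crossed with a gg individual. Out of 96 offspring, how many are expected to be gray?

Punnett square for Gg × gg:
Offspring genotypes: 2 Gg, 2 gg
gray: 2, ebony: 2
gray: 2 out of 4 → fraction 1/2
Expected count = 1/2 × 96 = 48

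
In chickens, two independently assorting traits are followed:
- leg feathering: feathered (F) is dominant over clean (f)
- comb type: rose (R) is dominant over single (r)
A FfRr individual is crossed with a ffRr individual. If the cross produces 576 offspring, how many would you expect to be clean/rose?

Dihybrid cross FfRr × ffRr — consider each gene separately:
leg feathering: Ff × ff → 2 Ff, 2 ff → 2 F_ : 2 ff (out of 4)
comb type: Rr × Rr → 1 RR, 2 Rr, 1 rr → 3 R_ : 1 rr (out of 4)
Combine (counts out of 4 × 4 = 16): feathered/rose (F_R_) = 2×3 = 6; feathered/single (F_rr) = 2×1 = 2; clean/rose (ffR_) = 2×3 = 6; clean/single (ffrr) = 2×1 = 2
Phenotype counts (out of 16): 6 feathered/rose, 2 feathered/single, 6 clean/rose, 2 clean/single
clean/rose: 6 out of 16 → fraction 3/8
Expected count = 3/8 × 576 = 216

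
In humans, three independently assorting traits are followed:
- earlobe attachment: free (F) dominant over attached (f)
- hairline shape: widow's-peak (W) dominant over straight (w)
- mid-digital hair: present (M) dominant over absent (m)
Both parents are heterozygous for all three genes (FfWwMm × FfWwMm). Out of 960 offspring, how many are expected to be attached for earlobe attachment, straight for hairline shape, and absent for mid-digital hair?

Trihybrid cross: FfWwMm × FfWwMm
Each trait segregates independently with a 3:1 phenotypic ratio, so each gene contributes 3/4 (dominant) or 1/4 (recessive).
Target: attached (earlobe attachment), straight (hairline shape), absent (mid-digital hair)
Probability = product of independent per-trait probabilities
= 1/4 × 1/4 × 1/4 = 1/64
Expected count = 1/64 × 960 = 15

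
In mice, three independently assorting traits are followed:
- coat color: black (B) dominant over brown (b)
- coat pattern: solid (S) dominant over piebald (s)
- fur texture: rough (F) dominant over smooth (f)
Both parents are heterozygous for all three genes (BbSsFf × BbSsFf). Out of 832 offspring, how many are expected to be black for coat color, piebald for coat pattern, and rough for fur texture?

Trihybrid cross: BbSsFf × BbSsFf
Each trait segregates independently with a 3:1 phenotypic ratio, so each gene contributes 3/4 (dominant) or 1/4 (recessive).
Target: black (coat color), piebald (coat pattern), rough (fur texture)
Probability = product of independent per-trait probabilities
= 3/4 × 1/4 × 3/4 = 9/64
Expected count = 9/64 × 832 = 117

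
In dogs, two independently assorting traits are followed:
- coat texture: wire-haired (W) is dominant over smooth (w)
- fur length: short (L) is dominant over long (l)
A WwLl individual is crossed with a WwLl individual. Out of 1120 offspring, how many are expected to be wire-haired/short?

Dihybrid cross WwLl × WwLl — consider each gene separately:
coat texture: Ww × Ww → 1 WW, 2 Ww, 1 ww → 3 W_ : 1 ww (out of 4)
fur length: Ll × Ll → 1 LL, 2 Ll, 1 ll → 3 L_ : 1 ll (out of 4)
Combine (counts out of 4 × 4 = 16): wire-haired/short (W_L_) = 3×3 = 9; wire-haired/long (W_ll) = 3×1 = 3; smooth/short (wwL_) = 1×3 = 3; smooth/long (wwll) = 1×1 = 1
Phenotype counts (out of 16): 9 wire-haired/short, 3 wire-haired/long, 3 smooth/short, 1 smooth/long
wire-haired/short: 9 out of 16 → fraction 9/16
Expected count = 9/16 × 1120 = 630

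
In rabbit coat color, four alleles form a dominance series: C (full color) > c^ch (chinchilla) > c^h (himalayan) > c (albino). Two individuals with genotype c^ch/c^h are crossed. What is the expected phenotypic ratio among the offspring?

Cross: c^ch/c^h × c^ch/c^h
Allele dominance: C > c^ch > c^h > c
Offspring genotypes: 1 c^ch/c^ch, 2 c^ch/c^h, 1 c^h/c^h
Phenotype counts: 3 chinchilla, 1 himalayan
Ratio: 3 chinchilla : 1 himalayan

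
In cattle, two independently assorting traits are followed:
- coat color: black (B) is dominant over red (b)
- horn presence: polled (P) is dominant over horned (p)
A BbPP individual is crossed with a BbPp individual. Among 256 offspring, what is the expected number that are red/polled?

Dihybrid cross BbPP × BbPp — consider each gene separately:
coat color: Bb × Bb → 1 BB, 2 Bb, 1 bb → 3 B_ : 1 bb (out of 4)
horn presence: PP × Pp → 2 PP, 2 Pp → 4 P_ (out of 4)
Combine (counts out of 4 × 4 = 16): black/polled (B_P_) = 3×4 = 12; red/polled (bbP_) = 1×4 = 4
Phenotype counts (out of 16): 12 black/polled, 4 red/polled
red/polled: 4 out of 16 → fraction 1/4
Expected count = 1/4 × 256 = 64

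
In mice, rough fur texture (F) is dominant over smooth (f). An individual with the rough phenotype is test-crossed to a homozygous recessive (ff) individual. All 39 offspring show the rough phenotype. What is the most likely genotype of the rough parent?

Test cross: ? × ff
All offspring are rough.
If the unknown parent were heterozygous (Ff), about half of 39 offspring would be smooth; none are. The unknown parent is most likely homozygous dominant (FF).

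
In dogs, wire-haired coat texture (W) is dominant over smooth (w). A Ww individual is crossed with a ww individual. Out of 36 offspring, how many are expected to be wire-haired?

Punnett square for Ww × ww:
Offspring genotypes: 2 Ww, 2 ww
wire-haired: 2, smooth: 2
wire-haired: 2 out of 4 → fraction 1/2
Expected count = 1/2 × 36 = 18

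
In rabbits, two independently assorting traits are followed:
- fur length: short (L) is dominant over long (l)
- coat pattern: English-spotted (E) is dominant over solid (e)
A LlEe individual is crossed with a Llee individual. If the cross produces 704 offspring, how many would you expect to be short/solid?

Dihybrid cross LlEe × Llee — consider each gene separately:
fur length: Ll × Ll → 1 LL, 2 Ll, 1 ll → 3 L_ : 1 ll (out of 4)
coat pattern: Ee × ee → 2 Ee, 2 ee → 2 E_ : 2 ee (out of 4)
Combine (counts out of 4 × 4 = 16): short/English-spotted (L_E_) = 3×2 = 6; short/solid (L_ee) = 3×2 = 6; long/English-spotted (llE_) = 1×2 = 2; long/solid (llee) = 1×2 = 2
Phenotype counts (out of 16): 6 short/English-spotted, 6 short/solid, 2 long/English-spotted, 2 long/solid
short/solid: 6 out of 16 → fraction 3/8
Expected count = 3/8 × 704 = 264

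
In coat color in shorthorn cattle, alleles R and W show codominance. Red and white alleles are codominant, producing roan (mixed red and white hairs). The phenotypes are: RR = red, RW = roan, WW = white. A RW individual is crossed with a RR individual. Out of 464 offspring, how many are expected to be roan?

Punnett square for RW × RR:
Offspring genotypes: 2 RR, 2 RW
Phenotype counts: 2 red, 2 roan
roan: 2 out of 4 → fraction 1/2
Expected count = 1/2 × 464 = 232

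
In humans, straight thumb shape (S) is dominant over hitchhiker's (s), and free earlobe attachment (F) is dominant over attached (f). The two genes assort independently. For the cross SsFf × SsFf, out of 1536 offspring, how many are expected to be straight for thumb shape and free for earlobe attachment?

Dihybrid cross SsFf × SsFf — consider each gene separately:
thumb shape: Ss × Ss → 1 SS, 2 Ss, 1 ss → 3 S_ : 1 ss (out of 4)
earlobe attachment: Ff × Ff → 1 FF, 2 Ff, 1 ff → 3 F_ : 1 ff (out of 4)
Looking for: straight (S_) and free (F_)
P(straight) = 3/4, P(free) = 3/4
P(both) = 3/4 × 3/4 = 9/16
Expected count = 9/16 × 1536 = 864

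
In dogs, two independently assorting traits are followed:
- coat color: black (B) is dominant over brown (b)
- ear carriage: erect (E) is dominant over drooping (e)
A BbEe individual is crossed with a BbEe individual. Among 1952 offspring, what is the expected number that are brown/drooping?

Dihybrid cross BbEe × BbEe — consider each gene separately:
coat color: Bb × Bb → 1 BB, 2 Bb, 1 bb → 3 B_ : 1 bb (out of 4)
ear carriage: Ee × Ee → 1 EE, 2 Ee, 1 ee → 3 E_ : 1 ee (out of 4)
Combine (counts out of 4 × 4 = 16): black/erect (B_E_) = 3×3 = 9; black/drooping (B_ee) = 3×1 = 3; brown/erect (bbE_) = 1×3 = 3; brown/drooping (bbee) = 1×1 = 1
Phenotype counts (out of 16): 9 black/erect, 3 black/drooping, 3 brown/erect, 1 brown/drooping
brown/drooping: 1 out of 16 → fraction 1/16
Expected count = 1/16 × 1952 = 122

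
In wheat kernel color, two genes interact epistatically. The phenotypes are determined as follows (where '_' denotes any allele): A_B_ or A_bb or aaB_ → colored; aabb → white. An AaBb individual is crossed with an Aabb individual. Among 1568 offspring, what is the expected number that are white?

Cross: AaBb × Aabb — consider each gene separately:
A gene: Aa × Aa → 1 AA, 2 Aa, 1 aa → 3 A_ : 1 aa (out of 4)
B gene: Bb × bb → 2 Bb, 2 bb → 2 B_ : 2 bb (out of 4)
Genotype classes (out of 4 × 4 = 16): A_B_ = 3×2 = 6; A_bb = 3×2 = 6; aaB_ = 1×2 = 2; aabb = 1×2 = 2
Apply the phenotype rules: A_B_ (6) + A_bb (6) + aaB_ (2) → colored; aabb (2) → white
Phenotype counts (out of 16): 14 colored, 2 white
white: 2 out of 16 → fraction 1/8
Expected count = 1/8 × 1568 = 196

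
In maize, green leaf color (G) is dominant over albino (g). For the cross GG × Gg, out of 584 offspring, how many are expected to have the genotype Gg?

Punnett square for GG × Gg:
Offspring genotypes: 2 GG, 2 Gg
Total offspring: 4
Count with target: 2
Probability: 2/4 = 1/2
Expected count = 1/2 × 584 = 292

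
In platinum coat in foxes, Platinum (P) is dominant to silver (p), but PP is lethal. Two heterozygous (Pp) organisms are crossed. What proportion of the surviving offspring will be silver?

Cross: Pp × Pp
Punnett square offspring (before lethality): 1 PP, 2 Pp, 1 pp
The PP genotype is lethal (embryos die); surviving offspring: 2 Pp, 1 pp
silver: 1 out of 3
Probability: 1/3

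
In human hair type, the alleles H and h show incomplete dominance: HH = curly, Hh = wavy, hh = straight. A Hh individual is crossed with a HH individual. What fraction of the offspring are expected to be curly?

Punnett square for Hh × HH:
Offspring genotypes: 2 HH, 2 Hh
Phenotype counts: 2 curly, 2 wavy
curly: 2 out of 4
Probability: 2/4 = 1/2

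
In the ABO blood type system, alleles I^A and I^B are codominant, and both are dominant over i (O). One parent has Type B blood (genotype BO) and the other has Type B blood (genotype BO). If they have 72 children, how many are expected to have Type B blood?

Cross: BO × BO
Possible offspring genotypes: 1 BB, 2 BO, 1 OO
Blood type counts: 3 Type B, 1 Type O
Probability of Type B: 3/4
Expected count = 3/4 × 72 = 54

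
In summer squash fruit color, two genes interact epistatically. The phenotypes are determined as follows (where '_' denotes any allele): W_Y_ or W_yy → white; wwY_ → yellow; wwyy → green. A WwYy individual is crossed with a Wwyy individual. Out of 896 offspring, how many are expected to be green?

Cross: WwYy × Wwyy — consider each gene separately:
W gene: Ww × Ww → 1 WW, 2 Ww, 1 ww → 3 W_ : 1 ww (out of 4)
Y gene: Yy × yy → 2 Yy, 2 yy → 2 Y_ : 2 yy (out of 4)
Genotype classes (out of 4 × 4 = 16): W_Y_ = 3×2 = 6; W_yy = 3×2 = 6; wwY_ = 1×2 = 2; wwyy = 1×2 = 2
Apply the phenotype rules: W_Y_ (6) + W_yy (6) → white; wwY_ (2) → yellow; wwyy (2) → green
Phenotype counts (out of 16): 12 white, 2 yellow, 2 green
green: 2 out of 16 → fraction 1/8
Expected count = 1/8 × 896 = 112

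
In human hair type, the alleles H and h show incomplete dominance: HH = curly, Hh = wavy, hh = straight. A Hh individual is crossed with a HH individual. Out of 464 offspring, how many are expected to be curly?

Punnett square for Hh × HH:
Offspring genotypes: 2 HH, 2 Hh
Phenotype counts: 2 curly, 2 wavy
curly: 2 out of 4 → fraction 1/2
Expected count = 1/2 × 464 = 232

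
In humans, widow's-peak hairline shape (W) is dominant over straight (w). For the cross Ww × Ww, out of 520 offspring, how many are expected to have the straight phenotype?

Punnett square for Ww × Ww:
Offspring genotypes: 1 WW, 2 Ww, 1 ww
Total offspring: 4
Count with target: 1
Probability: 1/4
Expected count = 1/4 × 520 = 130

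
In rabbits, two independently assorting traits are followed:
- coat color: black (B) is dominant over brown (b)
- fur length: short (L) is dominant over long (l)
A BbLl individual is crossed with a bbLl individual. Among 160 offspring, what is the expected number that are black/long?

Dihybrid cross BbLl × bbLl — consider each gene separately:
coat color: Bb × bb → 2 Bb, 2 bb → 2 B_ : 2 bb (out of 4)
fur length: Ll × Ll → 1 LL, 2 Ll, 1 ll → 3 L_ : 1 ll (out of 4)
Combine (counts out of 4 × 4 = 16): black/short (B_L_) = 2×3 = 6; black/long (B_ll) = 2×1 = 2; brown/short (bbL_) = 2×3 = 6; brown/long (bbll) = 2×1 = 2
Phenotype counts (out of 16): 6 black/short, 2 black/long, 6 brown/short, 2 brown/long
black/long: 2 out of 16 → fraction 1/8
Expected count = 1/8 × 160 = 20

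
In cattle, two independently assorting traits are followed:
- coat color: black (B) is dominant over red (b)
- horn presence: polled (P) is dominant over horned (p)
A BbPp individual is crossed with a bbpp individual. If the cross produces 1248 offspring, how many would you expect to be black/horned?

Dihybrid cross BbPp × bbpp — consider each gene separately:
coat color: Bb × bb → 2 Bb, 2 bb → 2 B_ : 2 bb (out of 4)
horn presence: Pp × pp → 2 Pp, 2 pp → 2 P_ : 2 pp (out of 4)
Combine (counts out of 4 × 4 = 16): black/polled (B_P_) = 2×2 = 4; black/horned (B_pp) = 2×2 = 4; red/polled (bbP_) = 2×2 = 4; red/horned (bbpp) = 2×2 = 4
Phenotype counts (out of 16): 4 black/polled, 4 black/horned, 4 red/polled, 4 red/horned
black/horned: 4 out of 16 → fraction 1/4
Expected count = 1/4 × 1248 = 312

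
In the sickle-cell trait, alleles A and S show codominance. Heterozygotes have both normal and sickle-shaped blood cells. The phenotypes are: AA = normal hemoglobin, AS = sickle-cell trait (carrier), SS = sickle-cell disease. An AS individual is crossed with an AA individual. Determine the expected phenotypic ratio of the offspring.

Punnett square for AS × AA:
Offspring genotypes: 2 AA, 2 AS
Phenotype counts: 2 normal hemoglobin, 2 sickle-cell trait (carrier)
Ratio: 1 normal hemoglobin : 1 sickle-cell trait (carrier)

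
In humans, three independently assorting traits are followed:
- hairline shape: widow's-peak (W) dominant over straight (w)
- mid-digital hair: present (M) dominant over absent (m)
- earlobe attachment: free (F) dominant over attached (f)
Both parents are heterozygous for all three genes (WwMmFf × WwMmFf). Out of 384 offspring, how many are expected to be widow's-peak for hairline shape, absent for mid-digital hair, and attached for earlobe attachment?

Trihybrid cross: WwMmFf × WwMmFf
Each trait segregates independently with a 3:1 phenotypic ratio, so each gene contributes 3/4 (dominant) or 1/4 (recessive).
Target: widow's-peak (hairline shape), absent (mid-digital hair), attached (earlobe attachment)
Probability = product of independent per-trait probabilities
= 3/4 × 1/4 × 1/4 = 3/64
Expected count = 3/64 × 384 = 18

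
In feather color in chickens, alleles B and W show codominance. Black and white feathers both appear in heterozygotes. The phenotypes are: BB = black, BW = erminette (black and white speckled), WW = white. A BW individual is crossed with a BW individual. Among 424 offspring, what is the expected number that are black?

Punnett square for BW × BW:
Offspring genotypes: 1 BB, 2 BW, 1 WW
Phenotype counts: 1 black, 2 erminette (black and white speckled), 1 white
black: 1 out of 4 → fraction 1/4
Expected count = 1/4 × 424 = 106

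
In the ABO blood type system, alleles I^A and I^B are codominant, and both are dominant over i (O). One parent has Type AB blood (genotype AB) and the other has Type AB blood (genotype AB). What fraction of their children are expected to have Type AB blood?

Cross: AB × AB
Possible offspring genotypes: 1 AA, 2 AB, 1 BB
Blood type counts: 1 Type A, 2 Type AB, 1 Type B
Probability of Type AB: 2/4 = 1/2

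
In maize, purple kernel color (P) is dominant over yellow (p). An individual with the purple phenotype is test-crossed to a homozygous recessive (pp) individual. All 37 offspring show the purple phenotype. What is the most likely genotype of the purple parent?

Test cross: ? × pp
All offspring are purple.
If the unknown parent were heterozygous (Pp), about half of 37 offspring would be yellow; none are. The unknown parent is most likely homozygous dominant (PP).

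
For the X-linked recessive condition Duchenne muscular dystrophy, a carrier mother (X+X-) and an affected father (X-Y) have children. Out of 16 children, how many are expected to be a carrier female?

Cross: X+X- × X-Y
Offspring: 1 X+X-, 1 X+Y, 1 X-X-, 1 X-Y
Probability of a carrier female: 1/4
Expected count = 1/4 × 16 = 4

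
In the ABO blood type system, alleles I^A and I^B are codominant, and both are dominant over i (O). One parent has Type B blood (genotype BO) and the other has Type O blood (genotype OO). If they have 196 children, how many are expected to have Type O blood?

Cross: BO × OO
Possible offspring genotypes: 2 BO, 2 OO
Blood type counts: 2 Type B, 2 Type O
Probability of Type O: 2/4 = 1/2
Expected count = 1/2 × 196 = 98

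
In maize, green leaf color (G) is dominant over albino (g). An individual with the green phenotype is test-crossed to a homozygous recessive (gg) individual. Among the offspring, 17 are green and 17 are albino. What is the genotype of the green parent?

Test cross: ? × gg
Offspring: 17 green, 17 albino — approximately 1:1.
A 1:1 ratio in a test cross indicates the unknown parent is heterozygous (Gg).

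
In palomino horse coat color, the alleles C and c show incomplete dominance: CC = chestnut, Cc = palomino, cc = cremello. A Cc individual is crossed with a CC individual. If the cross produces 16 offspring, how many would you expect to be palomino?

Punnett square for Cc × CC:
Offspring genotypes: 2 CC, 2 Cc
Phenotype counts: 2 chestnut, 2 palomino
palomino: 2 out of 4 → fraction 1/2
Expected count = 1/2 × 16 = 8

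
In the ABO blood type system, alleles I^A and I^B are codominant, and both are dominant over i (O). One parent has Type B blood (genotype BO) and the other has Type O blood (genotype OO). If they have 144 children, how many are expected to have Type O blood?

Cross: BO × OO
Possible offspring genotypes: 2 BO, 2 OO
Blood type counts: 2 Type B, 2 Type O
Probability of Type O: 2/4 = 1/2
Expected count = 1/2 × 144 = 72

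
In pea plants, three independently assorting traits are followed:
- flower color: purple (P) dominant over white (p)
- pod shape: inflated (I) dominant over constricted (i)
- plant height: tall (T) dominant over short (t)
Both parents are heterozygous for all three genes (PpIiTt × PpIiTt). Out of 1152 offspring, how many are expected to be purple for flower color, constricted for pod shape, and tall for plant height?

Trihybrid cross: PpIiTt × PpIiTt
Each trait segregates independently with a 3:1 phenotypic ratio, so each gene contributes 3/4 (dominant) or 1/4 (recessive).
Target: purple (flower color), constricted (pod shape), tall (plant height)
Probability = product of independent per-trait probabilities
= 3/4 × 1/4 × 3/4 = 9/64
Expected count = 9/64 × 1152 = 162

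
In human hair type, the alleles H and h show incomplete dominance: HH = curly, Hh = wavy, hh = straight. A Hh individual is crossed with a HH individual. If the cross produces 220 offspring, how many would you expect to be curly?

Punnett square for Hh × HH:
Offspring genotypes: 2 HH, 2 Hh
Phenotype counts: 2 curly, 2 wavy
curly: 2 out of 4 → fraction 1/2
Expected count = 1/2 × 220 = 110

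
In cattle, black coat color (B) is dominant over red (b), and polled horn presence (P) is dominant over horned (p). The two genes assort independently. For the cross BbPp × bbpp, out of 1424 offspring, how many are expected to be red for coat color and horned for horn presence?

Dihybrid cross BbPp × bbpp — consider each gene separately:
coat color: Bb × bb → 2 Bb, 2 bb → 2 B_ : 2 bb (out of 4)
horn presence: Pp × pp → 2 Pp, 2 pp → 2 P_ : 2 pp (out of 4)
Looking for: red (bb) and horned (pp)
P(red) = 2/4, P(horned) = 2/4
P(both) = 2/4 × 2/4 = 4/16 = 1/4
Expected count = 1/4 × 1424 = 356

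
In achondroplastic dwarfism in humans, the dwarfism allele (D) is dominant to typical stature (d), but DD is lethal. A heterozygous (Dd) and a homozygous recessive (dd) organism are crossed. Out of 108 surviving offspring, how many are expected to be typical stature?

Cross: Dd × dd
Punnett square offspring (before lethality): 2 Dd, 2 dd
No DD offspring are produced in this cross.
typical stature: 2 out of 4 → fraction 1/2
Expected count = 1/2 × 108 = 54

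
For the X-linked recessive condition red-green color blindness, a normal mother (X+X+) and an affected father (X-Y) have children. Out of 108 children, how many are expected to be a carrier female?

Cross: X+X+ × X-Y
Offspring: 2 X+X-, 2 X+Y
Probability of a carrier female: 2/4 = 1/2
Expected count = 1/2 × 108 = 54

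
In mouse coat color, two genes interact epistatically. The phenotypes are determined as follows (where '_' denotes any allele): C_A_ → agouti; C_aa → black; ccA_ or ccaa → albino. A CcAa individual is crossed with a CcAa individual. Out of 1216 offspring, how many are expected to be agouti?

Cross: CcAa × CcAa — consider each gene separately:
C gene: Cc × Cc → 1 CC, 2 Cc, 1 cc → 3 C_ : 1 cc (out of 4)
A gene: Aa × Aa → 1 AA, 2 Aa, 1 aa → 3 A_ : 1 aa (out of 4)
Genotype classes (out of 4 × 4 = 16): C_A_ = 3×3 = 9; C_aa = 3×1 = 3; ccA_ = 1×3 = 3; ccaa = 1×1 = 1
Apply the phenotype rules: C_A_ (9) → agouti; C_aa (3) → black; ccA_ (3) + ccaa (1) → albino
Phenotype counts (out of 16): 9 agouti, 3 black, 4 albino
agouti: 9 out of 16 → fraction 9/16
Expected count = 9/16 × 1216 = 684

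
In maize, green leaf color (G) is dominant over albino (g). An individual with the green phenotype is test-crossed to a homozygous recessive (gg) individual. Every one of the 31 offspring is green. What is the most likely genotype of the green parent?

Test cross: ? × gg
All offspring are green.
If the unknown parent were heterozygous (Gg), about half of 31 offspring would be albino; none are. The unknown parent is most likely homozygous dominant (GG).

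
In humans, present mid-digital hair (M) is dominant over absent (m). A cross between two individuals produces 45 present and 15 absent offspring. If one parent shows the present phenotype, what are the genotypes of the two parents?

Observed offspring: 45 present, 15 absent
The observed ratio simplifies to 3:1. Absent (mm) offspring appear, so each parent must contribute one m allele. The parent stated to show present carries M, so it is Mm. The other parent is then either Mm or mm: Mm × mm would give a 1:1 split, whereas Mm × Mm gives 3:1 — matching the data. So both parents are heterozygous (Mm × Mm).
Parent genotypes: Mm × Mm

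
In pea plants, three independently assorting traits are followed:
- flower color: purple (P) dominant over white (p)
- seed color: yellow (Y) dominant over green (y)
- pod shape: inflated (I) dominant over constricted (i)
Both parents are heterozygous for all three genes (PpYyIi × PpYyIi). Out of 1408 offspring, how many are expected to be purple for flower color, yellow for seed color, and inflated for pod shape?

Trihybrid cross: PpYyIi × PpYyIi
Each trait segregates independently with a 3:1 phenotypic ratio, so each gene contributes 3/4 (dominant) or 1/4 (recessive).
Target: purple (flower color), yellow (seed color), inflated (pod shape)
Probability = product of independent per-trait probabilities
= 3/4 × 3/4 × 3/4 = 27/64
Expected count = 27/64 × 1408 = 594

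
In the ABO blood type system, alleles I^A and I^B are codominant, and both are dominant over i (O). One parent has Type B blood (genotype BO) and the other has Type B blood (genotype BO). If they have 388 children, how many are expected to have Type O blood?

Cross: BO × BO
Possible offspring genotypes: 1 BB, 2 BO, 1 OO
Blood type counts: 3 Type B, 1 Type O
Probability of Type O: 1/4
Expected count = 1/4 × 388 = 97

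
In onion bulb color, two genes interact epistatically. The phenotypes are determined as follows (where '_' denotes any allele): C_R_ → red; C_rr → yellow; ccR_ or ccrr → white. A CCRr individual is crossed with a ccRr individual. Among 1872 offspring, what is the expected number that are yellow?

Cross: CCRr × ccRr — consider each gene separately:
C gene: CC × cc → 4 Cc → 4 C_ (out of 4)
R gene: Rr × Rr → 1 RR, 2 Rr, 1 rr → 3 R_ : 1 rr (out of 4)
Genotype classes (out of 4 × 4 = 16): C_R_ = 4×3 = 12; C_rr = 4×1 = 4
Apply the phenotype rules: C_R_ (12) → red; C_rr (4) → yellow
Phenotype counts (out of 16): 12 red, 4 yellow
yellow: 4 out of 16 → fraction 1/4
Expected count = 1/4 × 1872 = 468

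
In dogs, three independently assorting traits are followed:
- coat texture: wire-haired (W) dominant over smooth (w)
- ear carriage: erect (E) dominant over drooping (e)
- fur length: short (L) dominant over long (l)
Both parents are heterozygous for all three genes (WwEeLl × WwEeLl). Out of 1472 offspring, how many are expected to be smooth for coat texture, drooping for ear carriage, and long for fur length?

Trihybrid cross: WwEeLl × WwEeLl
Each trait segregates independently with a 3:1 phenotypic ratio, so each gene contributes 3/4 (dominant) or 1/4 (recessive).
Target: smooth (coat texture), drooping (ear carriage), long (fur length)
Probability = product of independent per-trait probabilities
= 1/4 × 1/4 × 1/4 = 1/64
Expected count = 1/64 × 1472 = 23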